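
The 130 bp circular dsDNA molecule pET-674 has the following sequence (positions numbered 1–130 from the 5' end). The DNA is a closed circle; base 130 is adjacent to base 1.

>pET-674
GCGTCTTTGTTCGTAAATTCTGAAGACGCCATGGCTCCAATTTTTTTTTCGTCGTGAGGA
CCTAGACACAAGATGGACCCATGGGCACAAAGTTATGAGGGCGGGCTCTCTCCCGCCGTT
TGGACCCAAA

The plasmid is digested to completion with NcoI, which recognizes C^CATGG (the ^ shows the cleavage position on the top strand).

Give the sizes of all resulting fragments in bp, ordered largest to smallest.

NcoI sites (CCATGG) start at positions 29, 79.
NcoI cuts after the first base of each site, so after positions 29, 79.
Circular molecule, 2 cuts → 2 fragments:
  30–79 → 50 bp
  80–130 then 1–29 → 51 + 29 = 80 bp
Sorted largest to smallest: 80, 50 bp.

80, 50 bp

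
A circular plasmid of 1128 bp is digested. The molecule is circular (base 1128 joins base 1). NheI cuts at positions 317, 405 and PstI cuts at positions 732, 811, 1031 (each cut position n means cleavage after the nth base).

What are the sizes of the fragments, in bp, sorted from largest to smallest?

Combined cut positions (sorted): 317, 405, 732, 811, 1031.
Circular molecule, 5 cuts → 5 fragments:
  405 − 317 = 88 bp
  732 − 405 = 327 bp
  811 − 732 = 79 bp
  1031 − 811 = 220 bp
  wrap: 1128 − 1031 + 317 = 414 bp
Sorted largest to smallest: 414, 327, 220, 88, 79 bp.

414, 327, 220, 88, 79 bp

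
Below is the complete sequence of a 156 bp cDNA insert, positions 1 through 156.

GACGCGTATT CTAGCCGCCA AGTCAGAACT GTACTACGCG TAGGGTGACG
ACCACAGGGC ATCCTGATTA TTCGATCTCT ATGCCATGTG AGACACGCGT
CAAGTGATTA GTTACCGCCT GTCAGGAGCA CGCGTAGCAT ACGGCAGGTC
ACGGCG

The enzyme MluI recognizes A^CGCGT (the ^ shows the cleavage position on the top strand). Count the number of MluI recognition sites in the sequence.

4

ACGCGT occurs starting at positions 2, 36, 95, 130.
MluI cuts at 4 sites.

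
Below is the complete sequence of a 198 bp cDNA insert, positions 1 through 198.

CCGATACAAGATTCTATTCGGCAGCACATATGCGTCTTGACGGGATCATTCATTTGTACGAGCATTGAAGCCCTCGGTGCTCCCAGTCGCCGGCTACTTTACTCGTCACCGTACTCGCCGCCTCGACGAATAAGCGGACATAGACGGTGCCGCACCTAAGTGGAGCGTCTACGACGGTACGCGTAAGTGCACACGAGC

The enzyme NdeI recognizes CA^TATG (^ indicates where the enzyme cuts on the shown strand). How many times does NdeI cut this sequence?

CATATG occurs starting at position 27.
NdeI cuts at 1 site.

1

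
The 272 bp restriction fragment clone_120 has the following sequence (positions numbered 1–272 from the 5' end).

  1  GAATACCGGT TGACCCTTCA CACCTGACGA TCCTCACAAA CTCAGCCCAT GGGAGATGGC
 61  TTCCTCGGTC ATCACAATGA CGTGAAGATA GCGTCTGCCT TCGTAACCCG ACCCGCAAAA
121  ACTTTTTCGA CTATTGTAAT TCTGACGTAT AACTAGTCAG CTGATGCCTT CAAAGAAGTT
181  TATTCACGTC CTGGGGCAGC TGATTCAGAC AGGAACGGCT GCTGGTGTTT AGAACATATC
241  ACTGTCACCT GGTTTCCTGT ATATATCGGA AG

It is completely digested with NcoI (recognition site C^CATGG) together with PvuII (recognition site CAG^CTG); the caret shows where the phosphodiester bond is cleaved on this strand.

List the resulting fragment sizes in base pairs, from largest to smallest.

113, 73, 47, 39 bp

The NcoI site (CCATGG) starts at position 47.
NcoI cuts after the first base of each site, so after position 47.
PvuII sites (CAGCTG) start at positions 158, 197.
PvuII cuts after base 3 of each site, so after positions 160, 199.
Combined cut positions: 47, 160, 199.
Linear molecule, 3 cuts → 4 fragments:
  1–47 → 47 bp
  48–160 → 113 bp
  161–199 → 39 bp
  200–272 → 73 bp
Sorted largest to smallest: 113, 73, 47, 39 bp.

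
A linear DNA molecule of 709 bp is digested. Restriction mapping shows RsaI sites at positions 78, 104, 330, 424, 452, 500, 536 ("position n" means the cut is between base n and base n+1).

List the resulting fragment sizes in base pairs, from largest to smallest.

Linear molecule, 7 cuts → 8 fragments:
  78 − 0 = 78 bp
  104 − 78 = 26 bp
  330 − 104 = 226 bp
  424 − 330 = 94 bp
  452 − 424 = 28 bp
  500 − 452 = 48 bp
  536 − 500 = 36 bp
  709 − 536 = 173 bp
Sorted largest to smallest: 226, 173, 94, 78, 48, 36, 28, 26 bp.

226, 173, 94, 78, 48, 36, 28, 26 bp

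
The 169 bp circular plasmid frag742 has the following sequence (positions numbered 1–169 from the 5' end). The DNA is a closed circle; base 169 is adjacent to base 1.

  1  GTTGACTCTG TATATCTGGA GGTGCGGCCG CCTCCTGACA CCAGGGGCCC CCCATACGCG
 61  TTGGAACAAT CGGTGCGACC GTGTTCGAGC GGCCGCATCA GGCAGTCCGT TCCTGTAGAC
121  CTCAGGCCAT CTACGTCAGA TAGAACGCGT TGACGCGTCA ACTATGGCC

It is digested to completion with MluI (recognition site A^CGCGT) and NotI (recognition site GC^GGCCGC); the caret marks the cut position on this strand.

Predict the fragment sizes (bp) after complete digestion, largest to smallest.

55, 41, 34, 31, 8 bp

MluI sites (ACGCGT) start at positions 56, 145, 153.
MluI cuts after the first base of each site, so after positions 56, 145, 153.
NotI sites (GCGGCCGC) start at positions 24, 89.
NotI cuts after base 2 of each site, so after positions 25, 90.
Combined cut positions: 25, 56, 90, 145, 153.
Circular molecule, 5 cuts → 5 fragments:
  26–56 → 31 bp
  57–90 → 34 bp
  91–145 → 55 bp
  146–153 → 8 bp
  154–169 then 1–25 → 16 + 25 = 41 bp
Sorted largest to smallest: 55, 41, 34, 31, 8 bp.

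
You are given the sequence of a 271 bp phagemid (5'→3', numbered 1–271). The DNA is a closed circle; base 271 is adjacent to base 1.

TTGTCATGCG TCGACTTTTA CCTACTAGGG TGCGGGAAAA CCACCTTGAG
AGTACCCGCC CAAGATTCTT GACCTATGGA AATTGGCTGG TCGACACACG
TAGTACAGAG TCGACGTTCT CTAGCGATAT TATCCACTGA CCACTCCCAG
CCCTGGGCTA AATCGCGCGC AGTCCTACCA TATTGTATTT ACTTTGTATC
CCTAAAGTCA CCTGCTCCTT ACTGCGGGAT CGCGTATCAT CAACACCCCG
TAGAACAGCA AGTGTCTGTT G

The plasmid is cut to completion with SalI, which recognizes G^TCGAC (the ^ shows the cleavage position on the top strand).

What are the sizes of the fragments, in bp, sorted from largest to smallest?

171, 80, 20 bp

SalI sites (GTCGAC) start at positions 10, 90, 110.
SalI cuts after the first base of each site, so after positions 10, 90, 110.
Circular molecule, 3 cuts → 3 fragments:
  11–90 → 80 bp
  91–110 → 20 bp
  111–271 then 1–10 → 161 + 10 = 171 bp
Sorted largest to smallest: 171, 80, 20 bp.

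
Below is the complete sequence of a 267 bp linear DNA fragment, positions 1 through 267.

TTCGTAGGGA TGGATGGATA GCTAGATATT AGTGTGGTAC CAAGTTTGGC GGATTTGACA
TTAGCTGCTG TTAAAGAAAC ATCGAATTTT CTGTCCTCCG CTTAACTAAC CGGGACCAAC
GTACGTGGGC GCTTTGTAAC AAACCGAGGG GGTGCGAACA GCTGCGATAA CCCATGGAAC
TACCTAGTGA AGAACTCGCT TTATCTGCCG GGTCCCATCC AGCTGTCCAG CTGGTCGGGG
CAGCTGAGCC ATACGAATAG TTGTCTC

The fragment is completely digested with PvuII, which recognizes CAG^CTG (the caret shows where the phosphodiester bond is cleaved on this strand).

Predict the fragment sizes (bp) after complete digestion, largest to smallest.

PvuII sites (CAGCTG) start at positions 159, 220, 228, 241.
PvuII cuts after base 3 of each site, so after positions 161, 222, 230, 243.
Linear molecule, 4 cuts → 5 fragments:
  1–161 → 161 bp
  162–222 → 61 bp
  223–230 → 8 bp
  231–243 → 13 bp
  244–267 → 24 bp
Sorted largest to smallest: 161, 61, 24, 13, 8 bp.

161, 61, 24, 13, 8 bp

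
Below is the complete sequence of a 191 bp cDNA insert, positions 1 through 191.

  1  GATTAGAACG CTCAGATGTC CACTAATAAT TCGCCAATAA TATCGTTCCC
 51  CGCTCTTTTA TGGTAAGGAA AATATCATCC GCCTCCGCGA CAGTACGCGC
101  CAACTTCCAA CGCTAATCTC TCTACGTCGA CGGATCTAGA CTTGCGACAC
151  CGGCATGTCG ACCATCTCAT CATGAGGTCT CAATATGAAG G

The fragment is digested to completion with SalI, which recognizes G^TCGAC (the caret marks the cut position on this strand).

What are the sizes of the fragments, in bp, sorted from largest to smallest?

SalI sites (GTCGAC) start at positions 126, 157.
SalI cuts after the first base of each site, so after positions 126, 157.
Linear molecule, 2 cuts → 3 fragments:
  1–126 → 126 bp
  127–157 → 31 bp
  158–191 → 34 bp
Sorted largest to smallest: 126, 34, 31 bp.

126, 34, 31 bp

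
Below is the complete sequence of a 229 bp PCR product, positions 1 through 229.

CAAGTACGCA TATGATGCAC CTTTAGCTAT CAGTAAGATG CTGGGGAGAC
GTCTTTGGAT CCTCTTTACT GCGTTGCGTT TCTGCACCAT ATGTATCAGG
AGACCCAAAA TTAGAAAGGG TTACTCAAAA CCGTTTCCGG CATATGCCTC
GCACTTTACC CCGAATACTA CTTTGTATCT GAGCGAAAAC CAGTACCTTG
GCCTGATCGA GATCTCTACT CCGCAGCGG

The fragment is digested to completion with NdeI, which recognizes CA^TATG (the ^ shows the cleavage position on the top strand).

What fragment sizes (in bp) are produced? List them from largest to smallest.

87, 79, 53, 10 bp

NdeI sites (CATATG) start at positions 9, 88, 141.
NdeI cuts after base 2 of each site, so after positions 10, 89, 142.
Linear molecule, 3 cuts → 4 fragments:
  1–10 → 10 bp
  11–89 → 79 bp
  90–142 → 53 bp
  143–229 → 87 bp
Sorted largest to smallest: 87, 79, 53, 10 bp.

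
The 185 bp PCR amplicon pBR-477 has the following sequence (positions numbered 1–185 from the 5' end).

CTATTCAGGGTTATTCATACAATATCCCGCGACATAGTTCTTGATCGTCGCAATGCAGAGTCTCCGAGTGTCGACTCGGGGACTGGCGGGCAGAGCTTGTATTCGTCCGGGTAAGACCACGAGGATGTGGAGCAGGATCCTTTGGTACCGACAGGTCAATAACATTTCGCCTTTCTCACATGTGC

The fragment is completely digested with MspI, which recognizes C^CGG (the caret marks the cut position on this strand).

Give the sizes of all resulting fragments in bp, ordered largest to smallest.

107, 78 bp

The MspI site (CCGG) starts at position 107.
MspI cuts after the first base of each site, so after position 107.
Linear molecule, 1 cut → 2 fragments:
  1–107 → 107 bp
  108–185 → 78 bp
Sorted largest to smallest: 107, 78 bp.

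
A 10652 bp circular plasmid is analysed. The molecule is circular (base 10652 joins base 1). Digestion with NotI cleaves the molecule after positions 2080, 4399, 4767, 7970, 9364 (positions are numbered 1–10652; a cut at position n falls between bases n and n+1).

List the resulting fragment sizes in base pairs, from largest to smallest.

Circular molecule, 5 cuts → 5 fragments:
  4399 − 2080 = 2319 bp
  4767 − 4399 = 368 bp
  7970 − 4767 = 3203 bp
  9364 − 7970 = 1394 bp
  wrap: 10652 − 9364 + 2080 = 3368 bp
Sorted largest to smallest: 3368, 3203, 2319, 1394, 368 bp.

3368, 3203, 2319, 1394, 368 bp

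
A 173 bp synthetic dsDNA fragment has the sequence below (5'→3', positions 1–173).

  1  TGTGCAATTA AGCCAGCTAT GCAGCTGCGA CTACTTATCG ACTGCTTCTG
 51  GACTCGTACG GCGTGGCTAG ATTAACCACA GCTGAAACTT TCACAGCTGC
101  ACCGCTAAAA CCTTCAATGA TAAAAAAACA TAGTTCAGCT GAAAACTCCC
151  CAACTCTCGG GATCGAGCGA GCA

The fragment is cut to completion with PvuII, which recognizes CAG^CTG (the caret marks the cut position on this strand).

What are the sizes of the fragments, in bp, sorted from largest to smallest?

PvuII sites (CAGCTG) start at positions 22, 79, 94, 136.
PvuII cuts after base 3 of each site, so after positions 24, 81, 96, 138.
Linear molecule, 4 cuts → 5 fragments:
  1–24 → 24 bp
  25–81 → 57 bp
  82–96 → 15 bp
  97–138 → 42 bp
  139–173 → 35 bp
Sorted largest to smallest: 57, 42, 35, 24, 15 bp.

57, 42, 35, 24, 15 bp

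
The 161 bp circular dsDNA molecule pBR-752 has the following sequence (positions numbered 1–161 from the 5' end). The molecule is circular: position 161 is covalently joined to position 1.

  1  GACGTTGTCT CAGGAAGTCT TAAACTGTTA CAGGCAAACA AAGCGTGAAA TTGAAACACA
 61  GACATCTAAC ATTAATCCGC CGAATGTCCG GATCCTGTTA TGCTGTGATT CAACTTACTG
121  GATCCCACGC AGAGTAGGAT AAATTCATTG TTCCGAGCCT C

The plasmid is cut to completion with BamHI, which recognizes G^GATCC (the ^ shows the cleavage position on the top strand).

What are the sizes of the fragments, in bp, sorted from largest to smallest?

131, 30 bp

BamHI sites (GGATCC) start at positions 90, 120.
BamHI cuts after the first base of each site, so after positions 90, 120.
Circular molecule, 2 cuts → 2 fragments:
  91–120 → 30 bp
  121–161 then 1–90 → 41 + 90 = 131 bp
Sorted largest to smallest: 131, 30 bp.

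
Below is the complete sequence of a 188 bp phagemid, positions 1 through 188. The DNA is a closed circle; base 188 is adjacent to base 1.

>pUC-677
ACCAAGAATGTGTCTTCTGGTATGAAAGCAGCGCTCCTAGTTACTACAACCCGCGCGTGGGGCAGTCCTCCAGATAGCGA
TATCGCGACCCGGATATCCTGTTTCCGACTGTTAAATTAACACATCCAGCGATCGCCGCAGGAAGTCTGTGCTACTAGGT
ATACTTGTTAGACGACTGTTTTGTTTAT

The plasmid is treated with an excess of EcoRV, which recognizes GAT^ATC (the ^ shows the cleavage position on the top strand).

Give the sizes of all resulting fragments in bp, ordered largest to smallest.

174, 14 bp

EcoRV sites (GATATC) start at positions 79, 93.
EcoRV cuts after base 3 of each site, so after positions 81, 95.
Circular molecule, 2 cuts → 2 fragments:
  82–95 → 14 bp
  96–188 then 1–81 → 93 + 81 = 174 bp
Sorted largest to smallest: 174, 14 bp.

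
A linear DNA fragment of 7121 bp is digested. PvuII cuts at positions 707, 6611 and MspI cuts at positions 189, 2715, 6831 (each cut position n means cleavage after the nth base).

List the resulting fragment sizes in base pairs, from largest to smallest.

Combined cut positions (sorted): 189, 707, 2715, 6611, 6831.
Linear molecule, 5 cuts → 6 fragments:
  189 − 0 = 189 bp
  707 − 189 = 518 bp
  2715 − 707 = 2008 bp
  6611 − 2715 = 3896 bp
  6831 − 6611 = 220 bp
  7121 − 6831 = 290 bp
Sorted largest to smallest: 3896, 2008, 518, 290, 220, 189 bp.

3896, 2008, 518, 290, 220, 189 bp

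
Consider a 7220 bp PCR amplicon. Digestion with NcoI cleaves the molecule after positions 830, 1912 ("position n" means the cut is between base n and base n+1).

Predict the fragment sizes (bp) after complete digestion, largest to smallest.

5308, 1082, 830 bp

Linear molecule, 2 cuts → 3 fragments:
  830 − 0 = 830 bp
  1912 − 830 = 1082 bp
  7220 − 1912 = 5308 bp
Sorted largest to smallest: 5308, 1082, 830 bp.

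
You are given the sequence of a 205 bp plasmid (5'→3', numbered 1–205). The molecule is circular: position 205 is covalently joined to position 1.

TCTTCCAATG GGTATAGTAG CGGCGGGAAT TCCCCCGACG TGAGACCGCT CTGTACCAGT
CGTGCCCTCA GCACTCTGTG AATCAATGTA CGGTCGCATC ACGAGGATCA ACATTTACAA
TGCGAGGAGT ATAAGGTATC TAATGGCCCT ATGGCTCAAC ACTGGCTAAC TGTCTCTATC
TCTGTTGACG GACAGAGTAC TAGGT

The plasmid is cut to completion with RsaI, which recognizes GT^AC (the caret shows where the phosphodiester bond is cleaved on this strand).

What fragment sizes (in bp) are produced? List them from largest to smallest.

109, 61, 35 bp

RsaI sites (GTAC) start at positions 53, 88, 197.
RsaI cuts after base 2 of each site, so after positions 54, 89, 198.
Circular molecule, 3 cuts → 3 fragments:
  55–89 → 35 bp
  90–198 → 109 bp
  199–205 then 1–54 → 7 + 54 = 61 bp
Sorted largest to smallest: 109, 61, 35 bp.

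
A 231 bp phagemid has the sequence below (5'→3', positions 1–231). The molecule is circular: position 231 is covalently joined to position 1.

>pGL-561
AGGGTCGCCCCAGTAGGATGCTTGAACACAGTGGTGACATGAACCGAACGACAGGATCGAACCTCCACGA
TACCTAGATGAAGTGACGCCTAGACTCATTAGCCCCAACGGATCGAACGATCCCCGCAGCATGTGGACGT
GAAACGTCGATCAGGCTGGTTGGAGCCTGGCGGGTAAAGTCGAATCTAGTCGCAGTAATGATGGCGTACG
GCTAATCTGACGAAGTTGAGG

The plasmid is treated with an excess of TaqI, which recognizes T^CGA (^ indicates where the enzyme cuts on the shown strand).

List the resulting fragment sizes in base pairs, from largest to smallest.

TaqI sites (TCGA) start at positions 57, 113, 147, 180.
TaqI cuts after the first base of each site, so after positions 57, 113, 147, 180.
Circular molecule, 4 cuts → 4 fragments:
  58–113 → 56 bp
  114–147 → 34 bp
  148–180 → 33 bp
  181–231 then 1–57 → 51 + 57 = 108 bp
Sorted largest to smallest: 108, 56, 34, 33 bp.

108, 56, 34, 33 bp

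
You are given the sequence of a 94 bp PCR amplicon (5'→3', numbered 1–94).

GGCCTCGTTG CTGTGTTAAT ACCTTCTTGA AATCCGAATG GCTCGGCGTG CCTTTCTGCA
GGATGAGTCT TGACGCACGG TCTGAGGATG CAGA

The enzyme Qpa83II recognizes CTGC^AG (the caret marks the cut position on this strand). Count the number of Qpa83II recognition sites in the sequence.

CTGCAG occurs starting at position 56.
Qpa83II cuts at 1 site.

1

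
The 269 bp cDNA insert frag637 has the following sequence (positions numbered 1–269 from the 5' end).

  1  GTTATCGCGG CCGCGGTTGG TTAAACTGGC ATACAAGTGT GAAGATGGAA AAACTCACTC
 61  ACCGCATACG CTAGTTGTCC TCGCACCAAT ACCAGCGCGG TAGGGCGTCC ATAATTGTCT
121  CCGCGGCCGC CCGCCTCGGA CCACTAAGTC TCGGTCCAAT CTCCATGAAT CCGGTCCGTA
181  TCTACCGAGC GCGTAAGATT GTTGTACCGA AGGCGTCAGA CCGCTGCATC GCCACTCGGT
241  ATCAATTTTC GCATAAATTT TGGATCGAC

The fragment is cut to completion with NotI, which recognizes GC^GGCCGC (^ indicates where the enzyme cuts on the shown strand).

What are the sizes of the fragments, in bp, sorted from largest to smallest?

NotI sites (GCGGCCGC) start at positions 7, 123.
NotI cuts after base 2 of each site, so after positions 8, 124.
Linear molecule, 2 cuts → 3 fragments:
  1–8 → 8 bp
  9–124 → 116 bp
  125–269 → 145 bp
Sorted largest to smallest: 145, 116, 8 bp.

145, 116, 8 bp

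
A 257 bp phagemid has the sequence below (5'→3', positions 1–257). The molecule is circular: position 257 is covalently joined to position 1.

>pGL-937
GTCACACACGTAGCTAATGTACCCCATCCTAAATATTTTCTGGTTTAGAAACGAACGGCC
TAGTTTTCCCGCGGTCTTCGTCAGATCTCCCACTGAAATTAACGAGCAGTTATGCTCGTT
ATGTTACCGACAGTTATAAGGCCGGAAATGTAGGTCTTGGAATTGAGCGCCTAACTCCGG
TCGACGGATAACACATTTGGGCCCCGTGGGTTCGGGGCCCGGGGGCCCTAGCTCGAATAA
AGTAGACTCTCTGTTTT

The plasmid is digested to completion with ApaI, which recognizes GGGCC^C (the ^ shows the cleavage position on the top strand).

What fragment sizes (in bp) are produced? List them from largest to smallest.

233, 16, 8 bp

ApaI sites (GGGCCC) start at positions 199, 215, 223.
ApaI cuts after base 5 of each site (before the last base), so after positions 203, 219, 227.
Circular molecule, 3 cuts → 3 fragments:
  204–219 → 16 bp
  220–227 → 8 bp
  228–257 then 1–203 → 30 + 203 = 233 bp
Sorted largest to smallest: 233, 16, 8 bp.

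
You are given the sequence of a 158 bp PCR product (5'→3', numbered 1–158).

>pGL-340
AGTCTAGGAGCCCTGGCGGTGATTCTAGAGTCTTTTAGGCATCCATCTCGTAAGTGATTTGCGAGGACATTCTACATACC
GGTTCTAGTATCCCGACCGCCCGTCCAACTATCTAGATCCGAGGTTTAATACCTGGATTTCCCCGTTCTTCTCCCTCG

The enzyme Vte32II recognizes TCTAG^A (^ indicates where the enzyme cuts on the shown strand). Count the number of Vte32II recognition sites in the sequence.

2

TCTAGA occurs starting at positions 24, 112.
Vte32II cuts at 2 sites.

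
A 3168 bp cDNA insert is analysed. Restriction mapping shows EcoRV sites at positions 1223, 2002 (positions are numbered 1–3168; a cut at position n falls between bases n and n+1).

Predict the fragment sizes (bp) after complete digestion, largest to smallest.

1223, 1166, 779 bp

Linear molecule, 2 cuts → 3 fragments:
  1223 − 0 = 1223 bp
  2002 − 1223 = 779 bp
  3168 − 2002 = 1166 bp
Sorted largest to smallest: 1223, 1166, 779 bp.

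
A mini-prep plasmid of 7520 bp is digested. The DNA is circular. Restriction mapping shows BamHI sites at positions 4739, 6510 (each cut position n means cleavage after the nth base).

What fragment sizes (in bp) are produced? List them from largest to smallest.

5749, 1771 bp

Circular molecule, 2 cuts → 2 fragments:
  6510 − 4739 = 1771 bp
  wrap: 7520 − 6510 + 4739 = 5749 bp
Sorted largest to smallest: 5749, 1771 bp.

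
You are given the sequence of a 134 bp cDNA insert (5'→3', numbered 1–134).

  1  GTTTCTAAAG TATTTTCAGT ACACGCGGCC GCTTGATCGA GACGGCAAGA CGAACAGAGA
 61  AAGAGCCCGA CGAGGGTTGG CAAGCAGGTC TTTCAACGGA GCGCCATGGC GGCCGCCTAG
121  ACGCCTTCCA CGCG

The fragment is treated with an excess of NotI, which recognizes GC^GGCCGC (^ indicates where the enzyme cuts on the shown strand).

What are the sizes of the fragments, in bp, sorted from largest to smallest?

NotI sites (GCGGCCGC) start at positions 25, 109.
NotI cuts after base 2 of each site, so after positions 26, 110.
Linear molecule, 2 cuts → 3 fragments:
  1–26 → 26 bp
  27–110 → 84 bp
  111–134 → 24 bp
Sorted largest to smallest: 84, 26, 24 bp.

84, 26, 24 bp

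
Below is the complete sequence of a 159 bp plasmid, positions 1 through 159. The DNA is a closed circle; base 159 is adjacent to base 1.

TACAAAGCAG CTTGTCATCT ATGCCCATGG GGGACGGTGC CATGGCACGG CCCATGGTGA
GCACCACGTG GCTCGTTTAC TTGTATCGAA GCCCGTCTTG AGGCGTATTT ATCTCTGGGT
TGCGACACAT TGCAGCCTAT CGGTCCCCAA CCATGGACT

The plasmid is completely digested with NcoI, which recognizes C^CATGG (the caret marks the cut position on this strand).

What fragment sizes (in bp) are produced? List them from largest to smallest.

99, 33, 15, 12 bp

NcoI sites (CCATGG) start at positions 25, 40, 52, 151.
NcoI cuts after the first base of each site, so after positions 25, 40, 52, 151.
Circular molecule, 4 cuts → 4 fragments:
  26–40 → 15 bp
  41–52 → 12 bp
  53–151 → 99 bp
  152–159 then 1–25 → 8 + 25 = 33 bp
Sorted largest to smallest: 99, 33, 15, 12 bp.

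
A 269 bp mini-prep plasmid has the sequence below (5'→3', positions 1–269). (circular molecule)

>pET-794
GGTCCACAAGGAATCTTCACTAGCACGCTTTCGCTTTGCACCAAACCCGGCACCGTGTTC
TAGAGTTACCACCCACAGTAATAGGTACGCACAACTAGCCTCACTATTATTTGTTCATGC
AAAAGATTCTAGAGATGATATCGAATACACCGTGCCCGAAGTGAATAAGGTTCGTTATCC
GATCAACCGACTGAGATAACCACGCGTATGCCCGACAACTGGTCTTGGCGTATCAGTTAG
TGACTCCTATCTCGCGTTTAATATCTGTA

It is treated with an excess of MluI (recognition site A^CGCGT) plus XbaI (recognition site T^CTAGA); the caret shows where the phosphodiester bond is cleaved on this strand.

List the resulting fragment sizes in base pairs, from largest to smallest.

126, 74, 69 bp

The MluI site (ACGCGT) starts at position 202.
MluI cuts after the first base of each site, so after position 202.
XbaI sites (TCTAGA) start at positions 59, 128.
XbaI cuts after the first base of each site, so after positions 59, 128.
Combined cut positions: 59, 128, 202.
Circular molecule, 3 cuts → 3 fragments:
  60–128 → 69 bp
  129–202 → 74 bp
  203–269 then 1–59 → 67 + 59 = 126 bp
Sorted largest to smallest: 126, 74, 69 bp.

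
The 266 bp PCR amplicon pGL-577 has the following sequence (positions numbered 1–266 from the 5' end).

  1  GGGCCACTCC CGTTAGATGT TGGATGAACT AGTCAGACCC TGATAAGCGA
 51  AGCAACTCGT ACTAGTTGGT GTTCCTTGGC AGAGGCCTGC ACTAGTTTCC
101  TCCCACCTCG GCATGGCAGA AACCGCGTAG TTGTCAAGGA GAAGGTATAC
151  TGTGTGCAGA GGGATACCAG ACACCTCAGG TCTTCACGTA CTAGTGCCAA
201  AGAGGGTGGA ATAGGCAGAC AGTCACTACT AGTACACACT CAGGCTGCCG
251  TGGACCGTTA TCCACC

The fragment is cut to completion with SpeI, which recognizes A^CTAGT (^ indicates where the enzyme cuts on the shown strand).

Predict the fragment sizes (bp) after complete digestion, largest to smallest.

99, 38, 38, 33, 30, 28 bp

SpeI sites (ACTAGT) start at positions 28, 61, 91, 190, 228.
SpeI cuts after the first base of each site, so after positions 28, 61, 91, 190, 228.
Linear molecule, 5 cuts → 6 fragments:
  1–28 → 28 bp
  29–61 → 33 bp
  62–91 → 30 bp
  92–190 → 99 bp
  191–228 → 38 bp
  229–266 → 38 bp
Sorted largest to smallest: 99, 38, 38, 33, 30, 28 bp.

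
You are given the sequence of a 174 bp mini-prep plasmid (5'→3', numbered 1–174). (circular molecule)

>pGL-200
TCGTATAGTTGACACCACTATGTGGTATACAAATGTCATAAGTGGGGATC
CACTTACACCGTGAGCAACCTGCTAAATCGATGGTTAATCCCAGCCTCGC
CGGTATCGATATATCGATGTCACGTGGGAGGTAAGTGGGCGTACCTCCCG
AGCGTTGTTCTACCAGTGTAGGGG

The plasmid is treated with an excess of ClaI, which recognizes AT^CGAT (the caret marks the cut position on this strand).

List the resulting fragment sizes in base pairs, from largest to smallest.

ClaI sites (ATCGAT) start at positions 77, 105, 113.
ClaI cuts after base 2 of each site, so after positions 78, 106, 114.
Circular molecule, 3 cuts → 3 fragments:
  79–106 → 28 bp
  107–114 → 8 bp
  115–174 then 1–78 → 60 + 78 = 138 bp
Sorted largest to smallest: 138, 28, 8 bp.

138, 28, 8 bp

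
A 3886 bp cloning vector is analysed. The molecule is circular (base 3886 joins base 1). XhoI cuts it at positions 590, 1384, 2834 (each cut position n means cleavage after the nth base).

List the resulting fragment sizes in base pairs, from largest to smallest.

1642, 1450, 794 bp

Circular molecule, 3 cuts → 3 fragments:
  1384 − 590 = 794 bp
  2834 − 1384 = 1450 bp
  wrap: 3886 − 2834 + 590 = 1642 bp
Sorted largest to smallest: 1642, 1450, 794 bp.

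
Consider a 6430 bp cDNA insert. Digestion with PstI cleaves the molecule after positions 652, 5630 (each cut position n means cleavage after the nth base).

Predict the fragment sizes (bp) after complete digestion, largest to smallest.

4978, 800, 652 bp

Linear molecule, 2 cuts → 3 fragments:
  652 − 0 = 652 bp
  5630 − 652 = 4978 bp
  6430 − 5630 = 800 bp
Sorted largest to smallest: 4978, 800, 652 bp.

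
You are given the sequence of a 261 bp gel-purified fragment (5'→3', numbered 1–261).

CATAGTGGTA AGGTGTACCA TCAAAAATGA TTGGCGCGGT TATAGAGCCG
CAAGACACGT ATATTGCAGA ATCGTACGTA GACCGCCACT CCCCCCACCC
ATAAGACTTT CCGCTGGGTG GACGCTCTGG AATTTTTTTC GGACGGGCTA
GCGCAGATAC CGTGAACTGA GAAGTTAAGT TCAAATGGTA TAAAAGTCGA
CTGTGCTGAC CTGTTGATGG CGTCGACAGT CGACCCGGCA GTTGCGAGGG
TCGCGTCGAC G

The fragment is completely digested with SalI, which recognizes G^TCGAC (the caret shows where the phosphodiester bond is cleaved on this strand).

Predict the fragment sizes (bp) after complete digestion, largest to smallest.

SalI sites (GTCGAC) start at positions 196, 222, 229, 255.
SalI cuts after the first base of each site, so after positions 196, 222, 229, 255.
Linear molecule, 4 cuts → 5 fragments:
  1–196 → 196 bp
  197–222 → 26 bp
  223–229 → 7 bp
  230–255 → 26 bp
  256–261 → 6 bp
Sorted largest to smallest: 196, 26, 26, 7, 6 bp.

196, 26, 26, 7, 6 bp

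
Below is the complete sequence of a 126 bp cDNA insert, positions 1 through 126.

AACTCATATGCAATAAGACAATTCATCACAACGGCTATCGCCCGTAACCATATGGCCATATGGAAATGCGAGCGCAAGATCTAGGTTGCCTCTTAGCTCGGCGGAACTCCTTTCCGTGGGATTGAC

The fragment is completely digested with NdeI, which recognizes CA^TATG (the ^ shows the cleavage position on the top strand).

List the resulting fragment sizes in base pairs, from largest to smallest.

NdeI sites (CATATG) start at positions 5, 49, 57.
NdeI cuts after base 2 of each site, so after positions 6, 50, 58.
Linear molecule, 3 cuts → 4 fragments:
  1–6 → 6 bp
  7–50 → 44 bp
  51–58 → 8 bp
  59–126 → 68 bp
Sorted largest to smallest: 68, 44, 8, 6 bp.

68, 44, 8, 6 bp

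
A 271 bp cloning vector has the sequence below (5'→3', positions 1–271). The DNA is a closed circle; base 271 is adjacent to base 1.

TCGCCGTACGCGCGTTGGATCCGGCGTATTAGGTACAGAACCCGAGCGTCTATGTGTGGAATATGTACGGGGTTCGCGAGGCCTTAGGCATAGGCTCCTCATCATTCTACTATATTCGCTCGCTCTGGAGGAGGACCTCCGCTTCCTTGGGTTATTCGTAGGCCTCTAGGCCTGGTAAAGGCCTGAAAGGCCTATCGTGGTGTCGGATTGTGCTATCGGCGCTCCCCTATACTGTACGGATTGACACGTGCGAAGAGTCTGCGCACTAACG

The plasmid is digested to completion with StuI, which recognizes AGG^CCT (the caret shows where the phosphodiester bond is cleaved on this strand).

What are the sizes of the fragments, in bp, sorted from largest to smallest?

StuI sites (AGGCCT) start at positions 79, 160, 168, 179, 188.
StuI cuts after base 3 of each site, so after positions 81, 162, 170, 181, 190.
Circular molecule, 5 cuts → 5 fragments:
  82–162 → 81 bp
  163–170 → 8 bp
  171–181 → 11 bp
  182–190 → 9 bp
  191–271 then 1–81 → 81 + 81 = 162 bp
Sorted largest to smallest: 162, 81, 11, 9, 8 bp.

162, 81, 11, 9, 8 bp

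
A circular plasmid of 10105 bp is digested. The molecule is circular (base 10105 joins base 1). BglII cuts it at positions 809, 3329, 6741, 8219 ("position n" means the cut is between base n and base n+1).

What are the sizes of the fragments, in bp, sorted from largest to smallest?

Circular molecule, 4 cuts → 4 fragments:
  3329 − 809 = 2520 bp
  6741 − 3329 = 3412 bp
  8219 − 6741 = 1478 bp
  wrap: 10105 − 8219 + 809 = 2695 bp
Sorted largest to smallest: 3412, 2695, 2520, 1478 bp.

3412, 2695, 2520, 1478 bp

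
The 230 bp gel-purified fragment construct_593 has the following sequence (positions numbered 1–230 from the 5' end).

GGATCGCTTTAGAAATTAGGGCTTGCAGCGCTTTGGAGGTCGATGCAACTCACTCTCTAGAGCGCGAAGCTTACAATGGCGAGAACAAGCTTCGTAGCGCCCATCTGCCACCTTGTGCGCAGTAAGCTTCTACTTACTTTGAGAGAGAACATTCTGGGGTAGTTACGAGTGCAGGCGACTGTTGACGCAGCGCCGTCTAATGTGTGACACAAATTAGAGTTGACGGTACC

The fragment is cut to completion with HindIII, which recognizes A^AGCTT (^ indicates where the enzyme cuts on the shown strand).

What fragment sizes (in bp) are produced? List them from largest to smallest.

HindIII sites (AAGCTT) start at positions 67, 87, 124.
HindIII cuts after the first base of each site, so after positions 67, 87, 124.
Linear molecule, 3 cuts → 4 fragments:
  1–67 → 67 bp
  68–87 → 20 bp
  88–124 → 37 bp
  125–230 → 106 bp
Sorted largest to smallest: 106, 67, 37, 20 bp.

106, 67, 37, 20 bp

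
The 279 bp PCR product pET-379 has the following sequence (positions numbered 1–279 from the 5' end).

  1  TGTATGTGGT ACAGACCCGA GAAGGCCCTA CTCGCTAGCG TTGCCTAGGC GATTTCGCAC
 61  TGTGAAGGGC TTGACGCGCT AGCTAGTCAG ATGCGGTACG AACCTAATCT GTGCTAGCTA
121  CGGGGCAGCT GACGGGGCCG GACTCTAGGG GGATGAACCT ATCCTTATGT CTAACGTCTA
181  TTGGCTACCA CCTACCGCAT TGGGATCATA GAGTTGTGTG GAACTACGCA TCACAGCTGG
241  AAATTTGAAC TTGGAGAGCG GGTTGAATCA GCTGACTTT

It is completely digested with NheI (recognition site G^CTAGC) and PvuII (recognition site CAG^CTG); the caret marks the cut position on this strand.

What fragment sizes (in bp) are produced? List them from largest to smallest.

108, 44, 35, 35, 34, 15, 8 bp

NheI sites (GCTAGC) start at positions 34, 78, 113.
NheI cuts after the first base of each site, so after positions 34, 78, 113.
PvuII sites (CAGCTG) start at positions 126, 234, 269.
PvuII cuts after base 3 of each site, so after positions 128, 236, 271.
Combined cut positions: 34, 78, 113, 128, 236, 271.
Linear molecule, 6 cuts → 7 fragments:
  1–34 → 34 bp
  35–78 → 44 bp
  79–113 → 35 bp
  114–128 → 15 bp
  129–236 → 108 bp
  237–271 → 35 bp
  272–279 → 8 bp
Sorted largest to smallest: 108, 44, 35, 35, 34, 15, 8 bp.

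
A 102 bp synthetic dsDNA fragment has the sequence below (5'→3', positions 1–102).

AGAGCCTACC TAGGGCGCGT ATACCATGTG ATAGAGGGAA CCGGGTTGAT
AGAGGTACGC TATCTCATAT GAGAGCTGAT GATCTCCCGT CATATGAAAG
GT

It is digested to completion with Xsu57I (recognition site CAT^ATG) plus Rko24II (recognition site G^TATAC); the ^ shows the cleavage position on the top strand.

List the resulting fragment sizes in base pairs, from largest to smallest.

Xsu57I sites (CATATG) start at positions 66, 91.
Xsu57I cuts after base 3 of each site, so after positions 68, 93.
The Rko24II site (GTATAC) starts at position 19.
Rko24II cuts after the first base of each site, so after position 19.
Combined cut positions: 19, 68, 93.
Linear molecule, 3 cuts → 4 fragments:
  1–19 → 19 bp
  20–68 → 49 bp
  69–93 → 25 bp
  94–102 → 9 bp
Sorted largest to smallest: 49, 25, 19, 9 bp.

49, 25, 19, 9 bp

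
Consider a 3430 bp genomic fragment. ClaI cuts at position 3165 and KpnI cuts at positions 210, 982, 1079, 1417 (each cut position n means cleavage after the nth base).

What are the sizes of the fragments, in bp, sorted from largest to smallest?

Combined cut positions (sorted): 210, 982, 1079, 1417, 3165.
Linear molecule, 5 cuts → 6 fragments:
  210 − 0 = 210 bp
  982 − 210 = 772 bp
  1079 − 982 = 97 bp
  1417 − 1079 = 338 bp
  3165 − 1417 = 1748 bp
  3430 − 3165 = 265 bp
Sorted largest to smallest: 1748, 772, 338, 265, 210, 97 bp.

1748, 772, 338, 265, 210, 97 bp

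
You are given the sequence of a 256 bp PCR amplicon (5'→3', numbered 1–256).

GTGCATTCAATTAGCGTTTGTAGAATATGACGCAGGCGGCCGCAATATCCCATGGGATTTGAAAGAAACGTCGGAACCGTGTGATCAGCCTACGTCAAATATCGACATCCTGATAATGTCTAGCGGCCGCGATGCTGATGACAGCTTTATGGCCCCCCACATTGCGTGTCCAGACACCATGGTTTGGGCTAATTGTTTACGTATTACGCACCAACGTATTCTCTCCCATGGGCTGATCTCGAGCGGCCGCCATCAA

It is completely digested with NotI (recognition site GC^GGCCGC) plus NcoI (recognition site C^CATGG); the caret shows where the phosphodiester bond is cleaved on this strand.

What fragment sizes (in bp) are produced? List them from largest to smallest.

NotI sites (GCGGCCGC) start at positions 36, 123, 243.
NotI cuts after base 2 of each site, so after positions 37, 124, 244.
NcoI sites (CCATGG) start at positions 50, 177, 226.
NcoI cuts after the first base of each site, so after positions 50, 177, 226.
Combined cut positions: 37, 50, 124, 177, 226, 244.
Linear molecule, 6 cuts → 7 fragments:
  1–37 → 37 bp
  38–50 → 13 bp
  51–124 → 74 bp
  125–177 → 53 bp
  178–226 → 49 bp
  227–244 → 18 bp
  245–256 → 12 bp
Sorted largest to smallest: 74, 53, 49, 37, 18, 13, 12 bp.

74, 53, 49, 37, 18, 13, 12 bp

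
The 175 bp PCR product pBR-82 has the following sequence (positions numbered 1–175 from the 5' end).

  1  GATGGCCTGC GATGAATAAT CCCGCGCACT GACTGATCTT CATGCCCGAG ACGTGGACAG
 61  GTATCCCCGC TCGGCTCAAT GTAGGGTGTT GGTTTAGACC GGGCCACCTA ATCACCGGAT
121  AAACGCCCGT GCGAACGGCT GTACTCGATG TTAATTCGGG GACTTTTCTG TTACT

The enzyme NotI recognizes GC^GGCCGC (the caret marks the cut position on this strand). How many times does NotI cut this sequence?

0

No occurrence of GCGGCCGC is present in the sequence.
NotI does not cut: 0 sites.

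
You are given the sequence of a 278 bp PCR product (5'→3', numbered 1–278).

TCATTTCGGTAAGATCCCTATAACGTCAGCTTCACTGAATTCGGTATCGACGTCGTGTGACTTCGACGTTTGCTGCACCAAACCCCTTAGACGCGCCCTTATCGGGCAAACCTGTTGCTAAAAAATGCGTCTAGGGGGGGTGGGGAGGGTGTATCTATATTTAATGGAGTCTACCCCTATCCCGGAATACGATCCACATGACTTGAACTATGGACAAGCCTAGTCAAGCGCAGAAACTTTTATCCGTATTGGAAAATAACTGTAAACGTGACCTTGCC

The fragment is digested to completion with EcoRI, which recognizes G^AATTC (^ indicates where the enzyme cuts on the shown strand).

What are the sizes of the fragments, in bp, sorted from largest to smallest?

241, 37 bp

The EcoRI site (GAATTC) starts at position 37.
EcoRI cuts after the first base of each site, so after position 37.
Linear molecule, 1 cut → 2 fragments:
  1–37 → 37 bp
  38–278 → 241 bp
Sorted largest to smallest: 241, 37 bp.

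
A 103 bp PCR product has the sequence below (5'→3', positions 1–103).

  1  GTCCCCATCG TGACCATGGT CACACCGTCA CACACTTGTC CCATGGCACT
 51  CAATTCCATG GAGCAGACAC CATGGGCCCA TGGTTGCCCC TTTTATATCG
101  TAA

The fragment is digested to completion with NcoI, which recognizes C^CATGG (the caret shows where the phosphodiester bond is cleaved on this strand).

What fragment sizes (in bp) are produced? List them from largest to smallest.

27, 25, 15, 14, 14, 8 bp

NcoI sites (CCATGG) start at positions 14, 41, 56, 70, 78.
NcoI cuts after the first base of each site, so after positions 14, 41, 56, 70, 78.
Linear molecule, 5 cuts → 6 fragments:
  1–14 → 14 bp
  15–41 → 27 bp
  42–56 → 15 bp
  57–70 → 14 bp
  71–78 → 8 bp
  79–103 → 25 bp
Sorted largest to smallest: 27, 25, 15, 14, 14, 8 bp.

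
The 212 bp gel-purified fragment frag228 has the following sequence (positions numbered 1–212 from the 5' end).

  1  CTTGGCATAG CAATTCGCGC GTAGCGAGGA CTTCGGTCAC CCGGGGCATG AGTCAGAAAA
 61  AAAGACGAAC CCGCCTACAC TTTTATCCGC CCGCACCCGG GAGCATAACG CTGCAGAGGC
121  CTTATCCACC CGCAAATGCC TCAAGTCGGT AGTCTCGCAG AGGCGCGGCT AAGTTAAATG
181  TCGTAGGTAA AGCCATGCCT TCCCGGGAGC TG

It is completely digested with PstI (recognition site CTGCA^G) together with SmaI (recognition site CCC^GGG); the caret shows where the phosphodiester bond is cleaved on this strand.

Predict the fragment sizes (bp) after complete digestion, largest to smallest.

The PstI site (CTGCAG) starts at position 111.
PstI cuts after base 5 of each site (before the last base), so after position 115.
SmaI sites (CCCGGG) start at positions 40, 96, 202.
SmaI cuts after base 3 of each site, so after positions 42, 98, 204.
Combined cut positions: 42, 98, 115, 204.
Linear molecule, 4 cuts → 5 fragments:
  1–42 → 42 bp
  43–98 → 56 bp
  99–115 → 17 bp
  116–204 → 89 bp
  205–212 → 8 bp
Sorted largest to smallest: 89, 56, 42, 17, 8 bp.

89, 56, 42, 17, 8 bp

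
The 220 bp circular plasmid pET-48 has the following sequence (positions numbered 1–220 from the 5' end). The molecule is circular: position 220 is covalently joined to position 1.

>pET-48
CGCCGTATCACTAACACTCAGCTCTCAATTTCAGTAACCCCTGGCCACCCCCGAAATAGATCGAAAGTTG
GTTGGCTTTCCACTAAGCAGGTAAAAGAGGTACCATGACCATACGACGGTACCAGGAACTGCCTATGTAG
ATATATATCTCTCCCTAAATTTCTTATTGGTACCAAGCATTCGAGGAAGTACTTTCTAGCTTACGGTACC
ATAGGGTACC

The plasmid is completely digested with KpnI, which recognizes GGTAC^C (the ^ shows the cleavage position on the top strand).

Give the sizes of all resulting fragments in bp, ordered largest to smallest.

104, 51, 36, 19, 10 bp

KpnI sites (GGTACC) start at positions 99, 118, 169, 205, 215.
KpnI cuts after base 5 of each site (before the last base), so after positions 103, 122, 173, 209, 219.
Circular molecule, 5 cuts → 5 fragments:
  104–122 → 19 bp
  123–173 → 51 bp
  174–209 → 36 bp
  210–219 → 10 bp
  220–220 then 1–103 → 1 + 103 = 104 bp
Sorted largest to smallest: 104, 51, 36, 19, 10 bp.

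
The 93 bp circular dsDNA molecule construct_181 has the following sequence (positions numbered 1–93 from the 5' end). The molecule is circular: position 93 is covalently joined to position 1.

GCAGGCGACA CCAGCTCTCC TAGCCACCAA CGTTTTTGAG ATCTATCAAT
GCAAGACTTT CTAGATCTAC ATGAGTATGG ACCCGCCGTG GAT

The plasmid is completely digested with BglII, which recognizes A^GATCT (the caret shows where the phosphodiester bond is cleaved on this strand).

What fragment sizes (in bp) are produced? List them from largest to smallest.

BglII sites (AGATCT) start at positions 39, 63.
BglII cuts after the first base of each site, so after positions 39, 63.
Circular molecule, 2 cuts → 2 fragments:
  40–63 → 24 bp
  64–93 then 1–39 → 30 + 39 = 69 bp
Sorted largest to smallest: 69, 24 bp.

69, 24 bp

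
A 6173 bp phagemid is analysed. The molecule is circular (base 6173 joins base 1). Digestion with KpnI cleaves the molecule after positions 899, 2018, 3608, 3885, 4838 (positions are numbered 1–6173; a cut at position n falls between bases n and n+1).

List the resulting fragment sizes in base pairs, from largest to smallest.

Circular molecule, 5 cuts → 5 fragments:
  2018 − 899 = 1119 bp
  3608 − 2018 = 1590 bp
  3885 − 3608 = 277 bp
  4838 − 3885 = 953 bp
  wrap: 6173 − 4838 + 899 = 2234 bp
Sorted largest to smallest: 2234, 1590, 1119, 953, 277 bp.

2234, 1590, 1119, 953, 277 bp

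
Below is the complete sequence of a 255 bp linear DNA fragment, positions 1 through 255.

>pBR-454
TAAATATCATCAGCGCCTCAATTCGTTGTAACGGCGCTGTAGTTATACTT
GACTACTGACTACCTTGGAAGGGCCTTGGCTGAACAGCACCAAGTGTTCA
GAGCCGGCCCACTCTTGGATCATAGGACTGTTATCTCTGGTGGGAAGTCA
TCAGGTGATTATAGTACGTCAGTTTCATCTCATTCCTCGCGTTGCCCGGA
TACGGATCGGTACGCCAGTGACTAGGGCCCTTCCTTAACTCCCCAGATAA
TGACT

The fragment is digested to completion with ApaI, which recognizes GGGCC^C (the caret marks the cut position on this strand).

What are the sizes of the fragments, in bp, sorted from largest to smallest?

229, 26 bp

The ApaI site (GGGCCC) starts at position 225.
ApaI cuts after base 5 of each site (before the last base), so after position 229.
Linear molecule, 1 cut → 2 fragments:
  1–229 → 229 bp
  230–255 → 26 bp
Sorted largest to smallest: 229, 26 bp.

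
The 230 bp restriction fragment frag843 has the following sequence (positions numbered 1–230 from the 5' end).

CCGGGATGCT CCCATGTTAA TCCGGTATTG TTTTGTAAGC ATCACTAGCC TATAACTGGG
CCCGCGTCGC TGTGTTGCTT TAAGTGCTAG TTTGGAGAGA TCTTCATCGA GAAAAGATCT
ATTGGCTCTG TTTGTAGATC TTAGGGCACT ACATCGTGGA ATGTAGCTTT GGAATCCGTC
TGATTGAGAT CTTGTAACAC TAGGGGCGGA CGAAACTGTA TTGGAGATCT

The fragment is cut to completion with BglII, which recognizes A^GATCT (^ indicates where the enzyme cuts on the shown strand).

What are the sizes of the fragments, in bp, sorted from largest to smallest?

98, 51, 38, 21, 17, 5 bp

BglII sites (AGATCT) start at positions 98, 115, 136, 187, 225.
BglII cuts after the first base of each site, so after positions 98, 115, 136, 187, 225.
Linear molecule, 5 cuts → 6 fragments:
  1–98 → 98 bp
  99–115 → 17 bp
  116–136 → 21 bp
  137–187 → 51 bp
  188–225 → 38 bp
  226–230 → 5 bp
Sorted largest to smallest: 98, 51, 38, 21, 17, 5 bp.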